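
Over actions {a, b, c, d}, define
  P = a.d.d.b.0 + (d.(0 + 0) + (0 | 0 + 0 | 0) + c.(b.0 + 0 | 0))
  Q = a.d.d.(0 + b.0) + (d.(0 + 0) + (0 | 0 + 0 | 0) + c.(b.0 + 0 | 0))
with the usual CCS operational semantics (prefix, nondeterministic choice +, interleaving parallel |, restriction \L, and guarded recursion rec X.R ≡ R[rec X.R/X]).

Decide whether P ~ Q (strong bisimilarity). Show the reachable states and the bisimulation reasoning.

LTS(P): 7 reachable states
  p0 = a.d.d.b.0 + (d.(0 + 0) + (0 | 0 + 0 | 0) + c.(b.0 + 0 | 0)) | -a-> p1, -c-> p2, -d-> p3
  p1 = d.d.b.0 | -d-> p4
  p2 = b.0 + 0 | 0 | -b-> p5
  p3 = 0 + 0 | (no moves)
  p4 = d.b.0 | -d-> p6
  p5 = 0 | (no moves)
  p6 = b.0 | -b-> p5
LTS(Q): 7 reachable states
  q0 = a.d.d.(0 + b.0) + (d.(0 + 0) + (0 | 0 + 0 | 0) + c.(b.0 + 0 | 0)) | -a-> q1, -c-> q2, -d-> q3
  q1 = d.d.(0 + b.0) | -d-> q4
  q2 = b.0 + 0 | 0 | -b-> q5
  q3 = 0 + 0 | (no moves)
  q4 = d.(0 + b.0) | -d-> q6
  q5 = 0 | (no moves)
  q6 = 0 + b.0 | -b-> q5
Partition-refinement fixed point:
  B0 = {p0, q0}
  B1 = {p3, p5, q3, q5}
  B2 = {p1, q1}
  B3 = {p4, q4}
  B4 = {p2, p6, q2, q6}
p0 ∈ B0, q0 ∈ B0 → same block

YES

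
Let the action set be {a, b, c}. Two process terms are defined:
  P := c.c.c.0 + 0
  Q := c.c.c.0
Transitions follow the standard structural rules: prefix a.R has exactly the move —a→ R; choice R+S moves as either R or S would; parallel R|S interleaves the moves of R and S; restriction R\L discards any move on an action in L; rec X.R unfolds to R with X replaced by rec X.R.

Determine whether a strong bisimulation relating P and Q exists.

P's transition system — 4 states:
  p0 = c.c.c.0 + 0 | -c-> p1
  p1 = c.c.0 | -c-> p2
  p2 = c.0 | -c-> p3
  p3 = 0 | stopped
Q's transition system — 4 states:
  q0 = c.c.c.0 | -c-> q1
  q1 = c.c.0 | -c-> q2
  q2 = c.0 | -c-> q3
  q3 = 0 | stopped
Bisimilarity quotient blocks:
  B0 = {p0, q0}
  B1 = {p1, q1}
  B2 = {p2, q2}
  B3 = {p3, q3}
p0 ∈ B0, q0 ∈ B0 → same block

P ~ Q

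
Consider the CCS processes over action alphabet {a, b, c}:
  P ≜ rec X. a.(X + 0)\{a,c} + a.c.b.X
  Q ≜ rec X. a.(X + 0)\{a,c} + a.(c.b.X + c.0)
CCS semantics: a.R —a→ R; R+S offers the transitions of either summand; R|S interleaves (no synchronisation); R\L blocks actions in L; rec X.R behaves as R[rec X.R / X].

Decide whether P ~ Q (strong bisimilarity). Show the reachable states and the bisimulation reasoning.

P's transition system — 4 states:
  s0 = rec X. a.(X + 0)\{a,c} + a.c.b.X | --a--▸ s1, --a--▸ s2
  s1 = ((rec X. a.(X + 0)\{a,c} + a.c.b.X) + 0)\{a,c} | (no moves)
  s2 = c.b.(rec X. a.(X + 0)\{a,c} + a.c.b.X) | --c--▸ s3
  s3 = b.(rec X. a.(X + 0)\{a,c} + a.c.b.X) | --b--▸ s0
Q's transition system — 5 states:
  t0 = rec X. a.(X + 0)\{a,c} + a.(c.b.X + c.0) | --a--▸ t1, --a--▸ t2
  t1 = ((rec X. a.(X + 0)\{a,c} + a.(c.b.X + c.0)) + 0)\{a,c} | (no moves)
  t2 = c.b.(rec X. a.(X + 0)\{a,c} + a.(c.b.X + c.0)) + c.0 | --c--▸ t3, --c--▸ t4
  t3 = 0 | (no moves)
  t4 = b.(rec X. a.(X + 0)\{a,c} + a.(c.b.X + c.0)) | --b--▸ t0
Coarsest stable partition (strong bisimilarity classes):
  B0 = {s0}
  B1 = {s1, t1, t3}
  B2 = {s2}
  B3 = {s3}
  B4 = {t0}
  B5 = {t2}
  B6 = {t4}
s0 ∈ B0, t0 ∈ B4 → different blocks

NO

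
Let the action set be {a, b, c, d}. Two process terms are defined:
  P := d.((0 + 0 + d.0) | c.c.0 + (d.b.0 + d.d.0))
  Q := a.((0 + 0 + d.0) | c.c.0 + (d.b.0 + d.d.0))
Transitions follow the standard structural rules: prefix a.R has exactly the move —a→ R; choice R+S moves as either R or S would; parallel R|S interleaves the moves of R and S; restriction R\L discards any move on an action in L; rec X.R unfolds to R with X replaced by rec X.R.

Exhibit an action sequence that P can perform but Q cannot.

d

Reachable graph of P (10 states):
  s0 = d.((0 + 0 + d.0) | c.c.0 + (d.b.0 + d.d.0)) :: —d→ s1
  s1 = (0 + 0 + d.0) | c.c.0 + (d.b.0 + d.d.0) :: —c→ s2, —d→ s3, —d→ s4, —d→ s5
  s2 = (0 + 0 + d.0) | c.0 :: —c→ s6, —d→ s7
  s3 = 0 | c.c.0 :: —c→ s7
  s4 = b.0 :: —b→ s8
  s5 = d.0 :: —d→ s8
  s6 = (0 + 0 + d.0) | 0 :: —d→ s9
  s7 = 0 | c.0 :: —c→ s9
  s8 = 0 :: (no moves)
  s9 = 0 | 0 :: (no moves)
Reachable graph of Q (10 states):
  t0 = a.((0 + 0 + d.0) | c.c.0 + (d.b.0 + d.d.0)) :: —a→ t1
  t1 = (0 + 0 + d.0) | c.c.0 + (d.b.0 + d.d.0) :: —c→ t2, —d→ t3, —d→ t4, —d→ t5
  t2 = (0 + 0 + d.0) | c.0 :: —c→ t6, —d→ t7
  t3 = 0 | c.c.0 :: —c→ t7
  t4 = b.0 :: —b→ t8
  t5 = d.0 :: —d→ t8
  t6 = (0 + 0 + d.0) | 0 :: —d→ t9
  t7 = 0 | c.0 :: —c→ t9
  t8 = 0 :: (no moves)
  t9 = 0 | 0 :: (no moves)
Trace ⟨d⟩ through P, begin at {s0}:
  step 1 (d): {s1}
  — P admits the full trace.
Trace ⟨d⟩ through Q, begin at {t0}:
  step 1 (d): no successor for Q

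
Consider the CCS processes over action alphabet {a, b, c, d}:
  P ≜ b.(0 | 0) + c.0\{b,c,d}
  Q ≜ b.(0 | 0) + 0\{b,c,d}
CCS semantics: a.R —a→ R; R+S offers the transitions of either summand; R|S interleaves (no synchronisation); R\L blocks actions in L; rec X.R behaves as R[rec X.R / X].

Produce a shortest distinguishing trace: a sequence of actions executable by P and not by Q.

c

LTS(P): 3 reachable states
  m0 = b.(0 | 0) + c.0\{b,c,d} ⊢ —b→ m1, —c→ m2
  m1 = 0 | 0 ⊢ (no moves)
  m2 = 0\{b,c,d} ⊢ (no moves)
LTS(Q): 2 reachable states
  n0 = b.(0 | 0) + 0\{b,c,d} ⊢ —b→ n1
  n1 = 0 | 0 ⊢ (no moves)
Run σ = ⟨c⟩ on P: start {m0}
  [1] c ⇒ {m2}
  ✓ P
Run σ = ⟨c⟩ on Q: start {n0}
  [1] c ⇒ ∅  — Q cannot continue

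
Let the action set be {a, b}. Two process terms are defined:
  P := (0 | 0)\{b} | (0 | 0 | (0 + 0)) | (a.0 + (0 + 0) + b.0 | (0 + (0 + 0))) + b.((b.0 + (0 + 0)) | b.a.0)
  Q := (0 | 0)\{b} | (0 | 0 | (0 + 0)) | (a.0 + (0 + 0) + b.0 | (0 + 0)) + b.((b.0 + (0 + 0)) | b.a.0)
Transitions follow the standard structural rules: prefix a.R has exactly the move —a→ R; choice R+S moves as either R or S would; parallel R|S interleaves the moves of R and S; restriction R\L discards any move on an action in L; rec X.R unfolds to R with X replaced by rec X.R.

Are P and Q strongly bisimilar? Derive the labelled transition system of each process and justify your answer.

P's transition system — 9 states:
  p0 = (0 | 0)\{b} | (0 | 0 | (0 + 0)) | (a.0 + (0 + 0) + b.0 | (0 + (0 + 0))) + b.((b.0 + (0 + 0)) | b.a.0) :: -a-> p1, -b-> p2, -b-> p3
  p1 = (0 | 0)\{b} | (0 | 0 | (0 + 0)) | 0 :: (no moves)
  p2 = (0 | 0)\{b} | (0 | 0 | (0 + 0)) | (0 | (0 + (0 + 0))) :: (no moves)
  p3 = (b.0 + (0 + 0)) | b.a.0 :: -b-> p4, -b-> p5
  p4 = (b.0 + (0 + 0)) | a.0 :: -a-> p6, -b-> p7
  p5 = 0 | b.a.0 :: -b-> p7
  p6 = (b.0 + (0 + 0)) | 0 :: -b-> p8
  p7 = 0 | a.0 :: -a-> p8
  p8 = 0 | 0 :: (no moves)
Q's transition system — 9 states:
  q0 = (0 | 0)\{b} | (0 | 0 | (0 + 0)) | (a.0 + (0 + 0) + b.0 | (0 + 0)) + b.((b.0 + (0 + 0)) | b.a.0) :: -a-> q1, -b-> q2, -b-> q3
  q1 = (0 | 0)\{b} | (0 | 0 | (0 + 0)) | 0 :: (no moves)
  q2 = (0 | 0)\{b} | (0 | 0 | (0 + 0)) | (0 | (0 + 0)) :: (no moves)
  q3 = (b.0 + (0 + 0)) | b.a.0 :: -b-> q4, -b-> q5
  q4 = (b.0 + (0 + 0)) | a.0 :: -a-> q6, -b-> q7
  q5 = 0 | b.a.0 :: -b-> q7
  q6 = (b.0 + (0 + 0)) | 0 :: -b-> q8
  q7 = 0 | a.0 :: -a-> q8
  q8 = 0 | 0 :: (no moves)
Coarsest stable partition (strong bisimilarity classes):
  B0 = {p0, q0}
  B1 = {p1, p2, p8, q1, q2, q8}
  B2 = {p3, q3}
  B3 = {p5, q5}
  B4 = {p7, q7}
  B5 = {p4, q4}
  B6 = {p6, q6}
p0 ∈ B0, q0 ∈ B0 → same block

YES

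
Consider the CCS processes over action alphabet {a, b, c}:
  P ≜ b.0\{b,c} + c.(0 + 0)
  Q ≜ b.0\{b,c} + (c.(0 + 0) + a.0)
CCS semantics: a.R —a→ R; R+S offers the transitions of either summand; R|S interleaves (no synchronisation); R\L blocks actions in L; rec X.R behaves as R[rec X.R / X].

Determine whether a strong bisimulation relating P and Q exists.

NO

Reachable graph of P (3 states):
  p0 = b.0\{b,c} + c.(0 + 0) | ··b··> p1, ··c··> p2
  p1 = 0\{b,c} | (no moves)
  p2 = 0 + 0 | (no moves)
Reachable graph of Q (4 states):
  q0 = b.0\{b,c} + (c.(0 + 0) + a.0) | ··a··> q1, ··b··> q2, ··c··> q3
  q1 = 0 | (no moves)
  q2 = 0\{b,c} | (no moves)
  q3 = 0 + 0 | (no moves)
Partition-refinement fixed point:
  B0 = {p0}
  B1 = {p1, p2, q1, q2, q3}
  B2 = {q0}
p0 ∈ B0, q0 ∈ B2 → different blocks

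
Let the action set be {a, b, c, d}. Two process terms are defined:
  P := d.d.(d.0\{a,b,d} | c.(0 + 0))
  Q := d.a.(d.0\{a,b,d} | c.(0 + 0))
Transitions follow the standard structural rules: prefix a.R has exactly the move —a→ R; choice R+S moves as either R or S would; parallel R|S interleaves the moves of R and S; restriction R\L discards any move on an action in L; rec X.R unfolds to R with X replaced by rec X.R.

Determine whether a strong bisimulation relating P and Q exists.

Reachable graph of P (6 states):
  p0 = d.d.(d.0\{a,b,d} | c.(0 + 0)) has moves =d=> p1
  p1 = d.(d.0\{a,b,d} | c.(0 + 0)) has moves =d=> p2
  p2 = d.0\{a,b,d} | c.(0 + 0) has moves =c=> p3, =d=> p4
  p3 = d.0\{a,b,d} | (0 + 0) has moves =d=> p5
  p4 = 0\{a,b,d} | c.(0 + 0) has moves =c=> p5
  p5 = 0\{a,b,d} | (0 + 0) has moves deadlocked
Reachable graph of Q (6 states):
  q0 = d.a.(d.0\{a,b,d} | c.(0 + 0)) has moves =d=> q1
  q1 = a.(d.0\{a,b,d} | c.(0 + 0)) has moves =a=> q2
  q2 = d.0\{a,b,d} | c.(0 + 0) has moves =c=> q3, =d=> q4
  q3 = d.0\{a,b,d} | (0 + 0) has moves =d=> q5
  q4 = 0\{a,b,d} | c.(0 + 0) has moves =c=> q5
  q5 = 0\{a,b,d} | (0 + 0) has moves deadlocked
Coarsest stable partition (strong bisimilarity classes):
  B0 = {p0}
  B1 = {p1}
  B2 = {p2, q2}
  B3 = {p4, q4}
  B4 = {p5, q5}
  B5 = {p3, q3}
  B6 = {q0}
  B7 = {q1}
p0 ∈ B0, q0 ∈ B6 → different blocks

not bisimilar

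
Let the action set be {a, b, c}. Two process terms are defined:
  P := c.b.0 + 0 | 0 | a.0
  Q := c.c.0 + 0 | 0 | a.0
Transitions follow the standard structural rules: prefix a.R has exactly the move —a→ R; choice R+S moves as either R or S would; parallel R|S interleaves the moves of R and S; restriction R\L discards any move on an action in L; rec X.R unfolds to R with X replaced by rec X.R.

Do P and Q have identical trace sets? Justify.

traces(P) ≠ traces(Q) — witness ⟨cb⟩

Reachable graph of P (4 states):
  p0 = c.b.0 + 0 | 0 | a.0 | -a-> p1, -c-> p2
  p1 = 0 | 0 | 0 | ·
  p2 = b.0 | -b-> p3
  p3 = 0 | ·
Reachable graph of Q (4 states):
  q0 = c.c.0 + 0 | 0 | a.0 | -a-> q1, -c-> q2
  q1 = 0 | 0 | 0 | ·
  q2 = c.0 | -c-> q3
  q3 = 0 | ·
Trace ⟨cb⟩ through P, begin at {p0}:
  step 1 (c): {p2}
  step 2 (b): {p3}
  P completes σ.
Trace ⟨cb⟩ through Q, begin at {q0}:
  step 1 (c): {q2}
  step 2 (b): no successor for Q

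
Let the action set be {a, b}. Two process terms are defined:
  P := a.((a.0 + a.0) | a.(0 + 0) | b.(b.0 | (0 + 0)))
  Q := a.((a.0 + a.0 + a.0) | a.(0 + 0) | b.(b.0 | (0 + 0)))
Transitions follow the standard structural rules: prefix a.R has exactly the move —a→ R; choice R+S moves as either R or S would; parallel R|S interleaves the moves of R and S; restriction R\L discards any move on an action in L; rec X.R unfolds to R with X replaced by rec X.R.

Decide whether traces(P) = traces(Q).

YES

Reachable graph of P (13 states):
  p0 = a.((a.0 + a.0) | a.(0 + 0) | b.(b.0 | (0 + 0))) | —a→ p1
  p1 = (a.0 + a.0) | a.(0 + 0) | b.(b.0 | (0 + 0)) | —a→ p2, —a→ p3, —b→ p4
  p2 = (a.0 + a.0) | (0 + 0) | b.(b.0 | (0 + 0)) | —a→ p5, —b→ p6
  p3 = 0 | a.(0 + 0) | b.(b.0 | (0 + 0)) | —a→ p5, —b→ p7
  p4 = (a.0 + a.0) | a.(0 + 0) | (b.0 | (0 + 0)) | —a→ p6, —a→ p7, —b→ p8
  p5 = 0 | (0 + 0) | b.(b.0 | (0 + 0)) | —b→ p9
  p6 = (a.0 + a.0) | (0 + 0) | (b.0 | (0 + 0)) | —a→ p9, —b→ p10
  p7 = 0 | a.(0 + 0) | (b.0 | (0 + 0)) | —a→ p9, —b→ p11
  p8 = (a.0 + a.0) | a.(0 + 0) | (0 | (0 + 0)) | —a→ p10, —a→ p11
  p9 = 0 | (0 + 0) | (b.0 | (0 + 0)) | —b→ p12
  p10 = (a.0 + a.0) | (0 + 0) | (0 | (0 + 0)) | —a→ p12
  p11 = 0 | a.(0 + 0) | (0 | (0 + 0)) | —a→ p12
  p12 = 0 | (0 + 0) | (0 | (0 + 0)) | (no moves)
Reachable graph of Q (13 states):
  q0 = a.((a.0 + a.0 + a.0) | a.(0 + 0) | b.(b.0 | (0 + 0))) | —a→ q1
  q1 = (a.0 + a.0 + a.0) | a.(0 + 0) | b.(b.0 | (0 + 0)) | —a→ q2, —a→ q3, —b→ q4
  q2 = (a.0 + a.0 + a.0) | (0 + 0) | b.(b.0 | (0 + 0)) | —a→ q5, —b→ q6
  q3 = 0 | a.(0 + 0) | b.(b.0 | (0 + 0)) | —a→ q5, —b→ q7
  q4 = (a.0 + a.0 + a.0) | a.(0 + 0) | (b.0 | (0 + 0)) | —a→ q6, —a→ q7, —b→ q8
  q5 = 0 | (0 + 0) | b.(b.0 | (0 + 0)) | —b→ q9
  q6 = (a.0 + a.0 + a.0) | (0 + 0) | (b.0 | (0 + 0)) | —a→ q9, —b→ q10
  q7 = 0 | a.(0 + 0) | (b.0 | (0 + 0)) | —a→ q9, —b→ q11
  q8 = (a.0 + a.0 + a.0) | a.(0 + 0) | (0 | (0 + 0)) | —a→ q10, —a→ q11
  q9 = 0 | (0 + 0) | (b.0 | (0 + 0)) | —b→ q12
  q10 = (a.0 + a.0 + a.0) | (0 + 0) | (0 | (0 + 0)) | —a→ q12
  q11 = 0 | a.(0 + 0) | (0 | (0 + 0)) | —a→ q12
  q12 = 0 | (0 + 0) | (0 | (0 + 0)) | (no moves)
Bisimilarity quotient blocks:
  B0 = {p0, q0}
  B1 = {p1, q1}
  B2 = {p2, p3, q2, q3}
  B3 = {p5, q5}
  B4 = {p9, q9}
  B5 = {p12, q12}
  B6 = {p6, p7, q6, q7}
  B7 = {p10, p11, q10, q11}
  B8 = {p4, q4}
  B9 = {p8, q8}
p0 ∈ B0, q0 ∈ B0 → same block
Bisimilar ⇒ trace-equivalent.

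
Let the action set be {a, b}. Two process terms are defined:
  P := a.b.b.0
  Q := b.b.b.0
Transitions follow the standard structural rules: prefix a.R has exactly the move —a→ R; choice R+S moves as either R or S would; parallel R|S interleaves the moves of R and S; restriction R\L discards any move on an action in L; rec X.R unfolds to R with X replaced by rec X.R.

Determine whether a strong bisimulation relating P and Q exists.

NO

P's transition system — 4 states:
  s0 = a.b.b.0 has moves —a→ s1
  s1 = b.b.0 has moves —b→ s2
  s2 = b.0 has moves —b→ s3
  s3 = 0 has moves (no moves)
Q's transition system — 4 states:
  t0 = b.b.b.0 has moves —b→ t1
  t1 = b.b.0 has moves —b→ t2
  t2 = b.0 has moves —b→ t3
  t3 = 0 has moves (no moves)
Bisimilarity quotient blocks:
  B0 = {s0}
  B1 = {s1, t1}
  B2 = {s2, t2}
  B3 = {s3, t3}
  B4 = {t0}
s0 ∈ B0, t0 ∈ B4 → different blocks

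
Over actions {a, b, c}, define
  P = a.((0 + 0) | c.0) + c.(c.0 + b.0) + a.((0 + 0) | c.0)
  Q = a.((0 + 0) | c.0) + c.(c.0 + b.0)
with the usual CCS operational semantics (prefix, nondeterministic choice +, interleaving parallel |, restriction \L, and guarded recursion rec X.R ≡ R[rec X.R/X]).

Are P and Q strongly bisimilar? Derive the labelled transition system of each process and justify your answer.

bisimilar

LTS(P): 5 reachable states
  s0 = a.((0 + 0) | c.0) + c.(c.0 + b.0) + a.((0 + 0) | c.0) has moves -a-> s1, -c-> s2
  s1 = (0 + 0) | c.0 has moves -c-> s3
  s2 = c.0 + b.0 has moves -b-> s4, -c-> s4
  s3 = (0 + 0) | 0 has moves ∅
  s4 = 0 has moves ∅
LTS(Q): 5 reachable states
  t0 = a.((0 + 0) | c.0) + c.(c.0 + b.0) has moves -a-> t1, -c-> t2
  t1 = (0 + 0) | c.0 has moves -c-> t3
  t2 = c.0 + b.0 has moves -b-> t4, -c-> t4
  t3 = (0 + 0) | 0 has moves ∅
  t4 = 0 has moves ∅
Partition-refinement fixed point:
  B0 = {s0, t0}
  B1 = {s2, t2}
  B2 = {s3, s4, t3, t4}
  B3 = {s1, t1}
s0 ∈ B0, t0 ∈ B0 → same block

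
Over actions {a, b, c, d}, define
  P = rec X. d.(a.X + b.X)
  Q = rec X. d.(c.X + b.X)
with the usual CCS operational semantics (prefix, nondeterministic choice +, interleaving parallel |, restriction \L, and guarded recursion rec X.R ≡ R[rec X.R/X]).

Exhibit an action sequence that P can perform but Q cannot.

da

LTS(P): 2 reachable states
  m0 = rec X. d.(a.X + b.X) | -d-> m1
  m1 = a.(rec X. d.(a.X + b.X)) + b.(rec X. d.(a.X + b.X)) | -a-> m0, -b-> m0
LTS(Q): 2 reachable states
  n0 = rec X. d.(c.X + b.X) | -d-> n1
  n1 = c.(rec X. d.(c.X + b.X)) + b.(rec X. d.(c.X + b.X)) | -b-> n0, -c-> n0
Trace ⟨da⟩ through P, begin at {m0}:
  after d @ step 1: {m1}
  after a @ step 2: {m0}
  ✓ P
Trace ⟨da⟩ through Q, begin at {n0}:
  after d @ step 1: {n1}
  after a @ step 2: ∅  — Q cannot continue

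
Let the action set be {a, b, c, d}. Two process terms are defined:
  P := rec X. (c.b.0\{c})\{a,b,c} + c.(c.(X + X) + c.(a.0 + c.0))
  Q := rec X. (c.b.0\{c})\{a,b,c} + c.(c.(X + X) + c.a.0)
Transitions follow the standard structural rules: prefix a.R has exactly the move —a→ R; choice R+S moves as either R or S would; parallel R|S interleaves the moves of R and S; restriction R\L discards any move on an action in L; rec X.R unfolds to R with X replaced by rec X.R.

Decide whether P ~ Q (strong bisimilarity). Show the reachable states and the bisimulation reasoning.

P ≁ Q

LTS(P): 5 reachable states
  s0 = rec X. (c.b.0\{c})\{a,b,c} + c.(c.(X + X) + c.(a.0 + c.0)) | —c→ s1
  s1 = c.((rec X. (c.b.0\{c})\{a,b,c} + c.(c.(X + X) + c.(a.0 + c.0))) + (rec X. (c.b.0\{c})\{a,b,c} + c.(c.(X + X) + c.(a.0 + c.0)))) + c.(a.0 + c.0) | —c→ s2, —c→ s3
  s2 = (rec X. (c.b.0\{c})\{a,b,c} + c.(c.(X + X) + c.(a.0 + c.0))) + (rec X. (c.b.0\{c})\{a,b,c} + c.(c.(X + X) + c.(a.0 + c.0))) | —c→ s1
  s3 = a.0 + c.0 | —a→ s4, —c→ s4
  s4 = 0 | stopped
LTS(Q): 5 reachable states
  t0 = rec X. (c.b.0\{c})\{a,b,c} + c.(c.(X + X) + c.a.0) | —c→ t1
  t1 = c.((rec X. (c.b.0\{c})\{a,b,c} + c.(c.(X + X) + c.a.0)) + (rec X. (c.b.0\{c})\{a,b,c} + c.(c.(X + X) + c.a.0))) + c.a.0 | —c→ t2, —c→ t3
  t2 = (rec X. (c.b.0\{c})\{a,b,c} + c.(c.(X + X) + c.a.0)) + (rec X. (c.b.0\{c})\{a,b,c} + c.(c.(X + X) + c.a.0)) | —c→ t1
  t3 = a.0 | —a→ t4
  t4 = 0 | stopped
Partition-refinement fixed point:
  B0 = {s0, s2}
  B1 = {s1}
  B2 = {s3}
  B3 = {s4, t4}
  B4 = {t0, t2}
  B5 = {t1}
  B6 = {t3}
s0 ∈ B0, t0 ∈ B4 → different blocks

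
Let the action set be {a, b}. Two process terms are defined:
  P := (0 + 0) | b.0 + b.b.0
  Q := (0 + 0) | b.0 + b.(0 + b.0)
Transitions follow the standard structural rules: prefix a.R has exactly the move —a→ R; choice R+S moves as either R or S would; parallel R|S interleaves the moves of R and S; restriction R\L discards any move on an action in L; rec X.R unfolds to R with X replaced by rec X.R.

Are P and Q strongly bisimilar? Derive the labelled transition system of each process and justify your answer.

LTS(P): 4 reachable states
  u0 = (0 + 0) | b.0 + b.b.0 has moves —b→ u1, —b→ u2
  u1 = (0 + 0) | 0 has moves deadlocked
  u2 = b.0 has moves —b→ u3
  u3 = 0 has moves deadlocked
LTS(Q): 4 reachable states
  v0 = (0 + 0) | b.0 + b.(0 + b.0) has moves —b→ v1, —b→ v2
  v1 = (0 + 0) | 0 has moves deadlocked
  v2 = 0 + b.0 has moves —b→ v3
  v3 = 0 has moves deadlocked
Bisimilarity quotient blocks:
  B0 = {u0, v0}
  B1 = {u2, v2}
  B2 = {u1, u3, v1, v3}
u0 ∈ B0, v0 ∈ B0 → same block

bisimilar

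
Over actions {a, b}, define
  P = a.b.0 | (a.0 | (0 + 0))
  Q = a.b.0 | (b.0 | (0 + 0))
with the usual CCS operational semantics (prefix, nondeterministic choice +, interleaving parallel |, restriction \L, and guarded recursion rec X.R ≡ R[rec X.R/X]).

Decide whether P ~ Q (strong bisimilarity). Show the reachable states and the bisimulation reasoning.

NO

Reachable graph of P (6 states):
  u0 = a.b.0 | (a.0 | (0 + 0)) :: --a--▸ u1, --a--▸ u2
  u1 = a.b.0 | (0 | (0 + 0)) :: --a--▸ u3
  u2 = b.0 | (a.0 | (0 + 0)) :: --a--▸ u3, --b--▸ u4
  u3 = b.0 | (0 | (0 + 0)) :: --b--▸ u5
  u4 = 0 | (a.0 | (0 + 0)) :: --a--▸ u5
  u5 = 0 | (0 | (0 + 0)) :: stopped
Reachable graph of Q (6 states):
  v0 = a.b.0 | (b.0 | (0 + 0)) :: --a--▸ v1, --b--▸ v2
  v1 = b.0 | (b.0 | (0 + 0)) :: --b--▸ v3, --b--▸ v4
  v2 = a.b.0 | (0 | (0 + 0)) :: --a--▸ v4
  v3 = 0 | (b.0 | (0 + 0)) :: --b--▸ v5
  v4 = b.0 | (0 | (0 + 0)) :: --b--▸ v5
  v5 = 0 | (0 | (0 + 0)) :: stopped
Partition-refinement fixed point:
  B0 = {u0}
  B1 = {u1, v2}
  B2 = {u3, v3, v4}
  B3 = {u5, v5}
  B4 = {u2}
  B5 = {u4}
  B6 = {v0}
  B7 = {v1}
u0 ∈ B0, v0 ∈ B6 → different blocks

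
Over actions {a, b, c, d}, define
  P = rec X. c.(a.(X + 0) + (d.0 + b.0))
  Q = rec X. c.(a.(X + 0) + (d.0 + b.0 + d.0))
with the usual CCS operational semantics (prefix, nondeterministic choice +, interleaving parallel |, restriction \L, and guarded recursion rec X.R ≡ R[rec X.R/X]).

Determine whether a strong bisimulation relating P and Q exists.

LTS(P): 4 reachable states
  p0 = rec X. c.(a.(X + 0) + (d.0 + b.0)) | =c=> p1
  p1 = a.((rec X. c.(a.(X + 0) + (d.0 + b.0))) + 0) + (d.0 + b.0) | =a=> p2, =b=> p3, =d=> p3
  p2 = (rec X. c.(a.(X + 0) + (d.0 + b.0))) + 0 | =c=> p1
  p3 = 0 | ∅
LTS(Q): 4 reachable states
  q0 = rec X. c.(a.(X + 0) + (d.0 + b.0 + d.0)) | =c=> q1
  q1 = a.((rec X. c.(a.(X + 0) + (d.0 + b.0 + d.0))) + 0) + (d.0 + b.0 + d.0) | =a=> q2, =b=> q3, =d=> q3
  q2 = (rec X. c.(a.(X + 0) + (d.0 + b.0 + d.0))) + 0 | =c=> q1
  q3 = 0 | ∅
Partition-refinement fixed point:
  B0 = {p0, p2, q0, q2}
  B1 = {p1, q1}
  B2 = {p3, q3}
p0 ∈ B0, q0 ∈ B0 → same block

YES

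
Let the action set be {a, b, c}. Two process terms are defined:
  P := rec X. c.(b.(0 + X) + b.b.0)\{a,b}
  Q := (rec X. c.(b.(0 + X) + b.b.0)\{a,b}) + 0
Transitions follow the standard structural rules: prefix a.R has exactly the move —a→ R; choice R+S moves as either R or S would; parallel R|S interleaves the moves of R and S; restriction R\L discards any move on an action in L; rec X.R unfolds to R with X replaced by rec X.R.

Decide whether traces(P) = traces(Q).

P's transition system — 2 states:
  p0 = rec X. c.(b.(0 + X) + b.b.0)\{a,b} has moves ··c··> p1
  p1 = (b.(0 + (rec X. c.(b.(0 + X) + b.b.0)\{a,b})) + b.b.0)\{a,b} has moves ∅
Q's transition system — 2 states:
  q0 = (rec X. c.(b.(0 + X) + b.b.0)\{a,b}) + 0 has moves ··c··> q1
  q1 = (b.(0 + (rec X. c.(b.(0 + X) + b.b.0)\{a,b})) + b.b.0)\{a,b} has moves ∅
Partition-refinement fixed point:
  B0 = {p0, q0}
  B1 = {p1, q1}
p0 ∈ B0, q0 ∈ B0 → same block
Bisimilar ⇒ trace-equivalent.

trace-equivalent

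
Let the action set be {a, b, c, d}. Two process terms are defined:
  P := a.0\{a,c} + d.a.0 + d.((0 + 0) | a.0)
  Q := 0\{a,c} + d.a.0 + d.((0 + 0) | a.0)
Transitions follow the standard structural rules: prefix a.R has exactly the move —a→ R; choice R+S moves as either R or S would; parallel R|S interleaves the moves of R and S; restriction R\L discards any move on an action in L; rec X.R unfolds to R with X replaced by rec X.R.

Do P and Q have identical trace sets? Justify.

trace-distinct — witness ⟨a⟩

Reachable graph of P (6 states):
  m0 = a.0\{a,c} + d.a.0 + d.((0 + 0) | a.0) :: --a--▸ m1, --d--▸ m2, --d--▸ m3
  m1 = 0\{a,c} :: deadlocked
  m2 = (0 + 0) | a.0 :: --a--▸ m4
  m3 = a.0 :: --a--▸ m5
  m4 = (0 + 0) | 0 :: deadlocked
  m5 = 0 :: deadlocked
Reachable graph of Q (5 states):
  n0 = 0\{a,c} + d.a.0 + d.((0 + 0) | a.0) :: --d--▸ n1, --d--▸ n2
  n1 = (0 + 0) | a.0 :: --a--▸ n3
  n2 = a.0 :: --a--▸ n4
  n3 = (0 + 0) | 0 :: deadlocked
  n4 = 0 :: deadlocked
Executing a from P (initial set {m0}):
  step 1 (a): {m1}
  ✓ P
Executing a from Q (initial set {n0}):
  step 1 (a): no successor for Q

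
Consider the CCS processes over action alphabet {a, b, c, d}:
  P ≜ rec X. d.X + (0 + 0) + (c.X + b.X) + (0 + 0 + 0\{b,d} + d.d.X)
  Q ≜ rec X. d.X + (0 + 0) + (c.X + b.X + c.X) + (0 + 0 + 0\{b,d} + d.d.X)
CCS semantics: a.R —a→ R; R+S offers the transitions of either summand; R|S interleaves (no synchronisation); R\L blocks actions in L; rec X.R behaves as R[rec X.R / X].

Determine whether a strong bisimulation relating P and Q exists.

bisimilar

P's transition system — 2 states:
  m0 = rec X. d.X + (0 + 0) + (c.X + b.X) + (0 + 0 + 0\{b,d} + d.d.X) → =b=> m0, =c=> m0, =d=> m0, =d=> m1
  m1 = d.(rec X. d.X + (0 + 0) + (c.X + b.X) + (0 + 0 + 0\{b,d} + d.d.X)) → =d=> m0
Q's transition system — 2 states:
  n0 = rec X. d.X + (0 + 0) + (c.X + b.X + c.X) + (0 + 0 + 0\{b,d} + d.d.X) → =b=> n0, =c=> n0, =d=> n0, =d=> n1
  n1 = d.(rec X. d.X + (0 + 0) + (c.X + b.X + c.X) + (0 + 0 + 0\{b,d} + d.d.X)) → =d=> n0
Coarsest stable partition (strong bisimilarity classes):
  B0 = {m0, n0}
  B1 = {m1, n1}
m0 ∈ B0, n0 ∈ B0 → same block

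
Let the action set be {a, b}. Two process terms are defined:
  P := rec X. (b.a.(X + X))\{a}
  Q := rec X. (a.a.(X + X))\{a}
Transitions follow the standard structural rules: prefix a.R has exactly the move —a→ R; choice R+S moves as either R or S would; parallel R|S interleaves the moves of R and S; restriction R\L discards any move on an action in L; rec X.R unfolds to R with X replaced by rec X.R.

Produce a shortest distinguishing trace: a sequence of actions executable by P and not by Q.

P's transition system — 2 states:
  m0 = rec X. (b.a.(X + X))\{a} → ··b··> m1
  m1 = (a.((rec X. (b.a.(X + X))\{a}) + (rec X. (b.a.(X + X))\{a})))\{a} → stopped
Q's transition system — 1 states:
  n0 = rec X. (a.a.(X + X))\{a} → stopped
Trace ⟨b⟩ through P, begin at {m0}:
  after b @ step 1: {m1}
  ✓ P
Trace ⟨b⟩ through Q, begin at {n0}:
  after b @ step 1: no successor for Q

b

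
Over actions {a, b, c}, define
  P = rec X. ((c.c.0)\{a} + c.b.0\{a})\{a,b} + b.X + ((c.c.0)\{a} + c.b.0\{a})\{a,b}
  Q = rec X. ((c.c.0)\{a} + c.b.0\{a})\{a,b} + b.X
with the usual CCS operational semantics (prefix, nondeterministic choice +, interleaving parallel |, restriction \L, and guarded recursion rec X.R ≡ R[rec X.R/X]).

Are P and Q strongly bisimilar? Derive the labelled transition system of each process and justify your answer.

YES

P's transition system — 4 states:
  s0 = rec X. ((c.c.0)\{a} + c.b.0\{a})\{a,b} + b.X + ((c.c.0)\{a} + c.b.0\{a})\{a,b} ⊢ --b--▸ s0, --c--▸ s1, --c--▸ s2
  s1 = (b.0\{a})\{a,b} ⊢ deadlocked
  s2 = (c.0)\{a}\{a,b} ⊢ --c--▸ s3
  s3 = 0\{a}\{a,b} ⊢ deadlocked
Q's transition system — 4 states:
  t0 = rec X. ((c.c.0)\{a} + c.b.0\{a})\{a,b} + b.X ⊢ --b--▸ t0, --c--▸ t1, --c--▸ t2
  t1 = (b.0\{a})\{a,b} ⊢ deadlocked
  t2 = (c.0)\{a}\{a,b} ⊢ --c--▸ t3
  t3 = 0\{a}\{a,b} ⊢ deadlocked
Coarsest stable partition (strong bisimilarity classes):
  B0 = {s0, t0}
  B1 = {s1, s3, t1, t3}
  B2 = {s2, t2}
s0 ∈ B0, t0 ∈ B0 → same block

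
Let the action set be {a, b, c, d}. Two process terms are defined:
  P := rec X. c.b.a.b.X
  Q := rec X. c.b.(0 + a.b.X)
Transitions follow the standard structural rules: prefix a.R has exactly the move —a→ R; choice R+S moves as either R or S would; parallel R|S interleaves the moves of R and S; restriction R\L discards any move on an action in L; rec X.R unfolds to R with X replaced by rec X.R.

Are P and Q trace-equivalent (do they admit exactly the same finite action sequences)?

LTS(P): 4 reachable states
  u0 = rec X. c.b.a.b.X has moves =c=> u1
  u1 = b.a.b.(rec X. c.b.a.b.X) has moves =b=> u2
  u2 = a.b.(rec X. c.b.a.b.X) has moves =a=> u3
  u3 = b.(rec X. c.b.a.b.X) has moves =b=> u0
LTS(Q): 4 reachable states
  v0 = rec X. c.b.(0 + a.b.X) has moves =c=> v1
  v1 = b.(0 + a.b.(rec X. c.b.(0 + a.b.X))) has moves =b=> v2
  v2 = 0 + a.b.(rec X. c.b.(0 + a.b.X)) has moves =a=> v3
  v3 = b.(rec X. c.b.(0 + a.b.X)) has moves =b=> v0
Bisimilarity quotient blocks:
  B0 = {u0, v0}
  B1 = {u1, v1}
  B2 = {u2, v2}
  B3 = {u3, v3}
u0 ∈ B0, v0 ∈ B0 → same block
Bisimilar ⇒ trace-equivalent.

trace-equivalent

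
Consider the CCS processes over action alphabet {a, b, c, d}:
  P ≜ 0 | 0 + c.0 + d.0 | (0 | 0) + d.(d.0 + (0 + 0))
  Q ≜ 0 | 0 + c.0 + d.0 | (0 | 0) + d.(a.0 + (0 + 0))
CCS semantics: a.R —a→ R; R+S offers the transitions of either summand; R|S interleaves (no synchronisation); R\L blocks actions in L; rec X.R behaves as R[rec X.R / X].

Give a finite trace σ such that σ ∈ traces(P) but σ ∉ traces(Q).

dd

Reachable graph of P (4 states):
  p0 = 0 | 0 + c.0 + d.0 | (0 | 0) + d.(d.0 + (0 + 0)) ⊢ --c--▸ p1, --d--▸ p2, --d--▸ p3
  p1 = 0 ⊢ ∅
  p2 = 0 | (0 | 0) ⊢ ∅
  p3 = d.0 + (0 + 0) ⊢ --d--▸ p1
Reachable graph of Q (4 states):
  q0 = 0 | 0 + c.0 + d.0 | (0 | 0) + d.(a.0 + (0 + 0)) ⊢ --c--▸ q1, --d--▸ q2, --d--▸ q3
  q1 = 0 ⊢ ∅
  q2 = 0 | (0 | 0) ⊢ ∅
  q3 = a.0 + (0 + 0) ⊢ --a--▸ q1
Trace ⟨dd⟩ through P, begin at {p0}:
  step 1 (d): {p2, p3}
  step 2 (d): {p1}
  P completes σ.
Trace ⟨dd⟩ through Q, begin at {q0}:
  step 1 (d): {q2, q3}
  step 2 (d): no successor for Q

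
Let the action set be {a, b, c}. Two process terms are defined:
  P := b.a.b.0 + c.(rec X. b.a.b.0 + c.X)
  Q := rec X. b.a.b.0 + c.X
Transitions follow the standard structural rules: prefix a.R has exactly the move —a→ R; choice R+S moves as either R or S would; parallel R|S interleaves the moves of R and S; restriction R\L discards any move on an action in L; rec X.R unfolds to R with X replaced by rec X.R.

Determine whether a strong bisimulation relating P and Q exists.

bisimilar

LTS(P): 5 reachable states
  u0 = b.a.b.0 + c.(rec X. b.a.b.0 + c.X) :: --b--▸ u1, --c--▸ u2
  u1 = a.b.0 :: --a--▸ u3
  u2 = rec X. b.a.b.0 + c.X :: --b--▸ u1, --c--▸ u2
  u3 = b.0 :: --b--▸ u4
  u4 = 0 :: deadlocked
LTS(Q): 4 reachable states
  v0 = rec X. b.a.b.0 + c.X :: --b--▸ v1, --c--▸ v0
  v1 = a.b.0 :: --a--▸ v2
  v2 = b.0 :: --b--▸ v3
  v3 = 0 :: deadlocked
Bisimilarity quotient blocks:
  B0 = {u0, u2, v0}
  B1 = {u1, v1}
  B2 = {u3, v2}
  B3 = {u4, v3}
u0 ∈ B0, v0 ∈ B0 → same block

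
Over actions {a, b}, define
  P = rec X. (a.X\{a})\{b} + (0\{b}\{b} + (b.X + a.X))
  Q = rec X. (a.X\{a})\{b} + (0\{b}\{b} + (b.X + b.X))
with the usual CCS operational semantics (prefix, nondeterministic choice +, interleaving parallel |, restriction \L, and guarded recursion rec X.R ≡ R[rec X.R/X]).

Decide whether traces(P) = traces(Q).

NO — witness ⟨aa⟩

LTS(P): 2 reachable states
  u0 = rec X. (a.X\{a})\{b} + (0\{b}\{b} + (b.X + a.X)) | -a-> u0, -a-> u1, -b-> u0
  u1 = (rec X. (a.X\{a})\{b} + (0\{b}\{b} + (b.X + a.X)))\{a}\{b} | ∅
LTS(Q): 2 reachable states
  v0 = rec X. (a.X\{a})\{b} + (0\{b}\{b} + (b.X + b.X)) | -a-> v1, -b-> v0
  v1 = (rec X. (a.X\{a})\{b} + (0\{b}\{b} + (b.X + b.X)))\{a}\{b} | ∅
Trace ⟨aa⟩ through P, begin at {u0}:
  step 1 (a): {u0, u1}
  step 2 (a): {u0, u1}
  P completes σ.
Trace ⟨aa⟩ through Q, begin at {v0}:
  step 1 (a): {v1}
  step 2 (a): ∅ (Q stuck)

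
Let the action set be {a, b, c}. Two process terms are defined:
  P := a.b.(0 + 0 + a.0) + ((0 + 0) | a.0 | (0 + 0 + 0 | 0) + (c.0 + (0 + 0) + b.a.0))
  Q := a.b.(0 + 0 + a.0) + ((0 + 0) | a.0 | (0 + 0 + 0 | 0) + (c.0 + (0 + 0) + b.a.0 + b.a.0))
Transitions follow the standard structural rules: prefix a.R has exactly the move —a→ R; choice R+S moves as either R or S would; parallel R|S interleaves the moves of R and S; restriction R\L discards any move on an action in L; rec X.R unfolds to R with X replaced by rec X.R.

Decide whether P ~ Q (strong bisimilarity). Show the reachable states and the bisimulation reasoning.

P ~ Q

P's transition system — 6 states:
  s0 = a.b.(0 + 0 + a.0) + ((0 + 0) | a.0 | (0 + 0 + 0 | 0) + (c.0 + (0 + 0) + b.a.0)) :: ··a··> s1, ··a··> s2, ··b··> s3, ··c··> s4
  s1 = (0 + 0) | 0 | (0 + 0 + 0 | 0) :: stopped
  s2 = b.(0 + 0 + a.0) :: ··b··> s5
  s3 = a.0 :: ··a··> s4
  s4 = 0 :: stopped
  s5 = 0 + 0 + a.0 :: ··a··> s4
Q's transition system — 6 states:
  t0 = a.b.(0 + 0 + a.0) + ((0 + 0) | a.0 | (0 + 0 + 0 | 0) + (c.0 + (0 + 0) + b.a.0 + b.a.0)) :: ··a··> t1, ··a··> t2, ··b··> t3, ··c··> t4
  t1 = (0 + 0) | 0 | (0 + 0 + 0 | 0) :: stopped
  t2 = b.(0 + 0 + a.0) :: ··b··> t5
  t3 = a.0 :: ··a··> t4
  t4 = 0 :: stopped
  t5 = 0 + 0 + a.0 :: ··a··> t4
Partition-refinement fixed point:
  B0 = {s0, t0}
  B1 = {s1, s4, t1, t4}
  B2 = {s2, t2}
  B3 = {s3, s5, t3, t5}
s0 ∈ B0, t0 ∈ B0 → same block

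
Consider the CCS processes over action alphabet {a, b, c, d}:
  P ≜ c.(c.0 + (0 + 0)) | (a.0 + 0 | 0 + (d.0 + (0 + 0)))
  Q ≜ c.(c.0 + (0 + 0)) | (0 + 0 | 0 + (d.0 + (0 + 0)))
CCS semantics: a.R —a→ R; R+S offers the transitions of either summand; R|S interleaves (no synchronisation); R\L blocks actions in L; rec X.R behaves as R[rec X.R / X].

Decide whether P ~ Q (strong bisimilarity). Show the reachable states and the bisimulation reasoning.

Reachable graph of P (6 states):
  m0 = c.(c.0 + (0 + 0)) | (a.0 + 0 | 0 + (d.0 + (0 + 0))) → =a=> m1, =c=> m2, =d=> m1
  m1 = c.(c.0 + (0 + 0)) | 0 → =c=> m3
  m2 = (c.0 + (0 + 0)) | (a.0 + 0 | 0 + (d.0 + (0 + 0))) → =a=> m3, =c=> m4, =d=> m3
  m3 = (c.0 + (0 + 0)) | 0 → =c=> m5
  m4 = 0 | (a.0 + 0 | 0 + (d.0 + (0 + 0))) → =a=> m5, =d=> m5
  m5 = 0 | 0 → (no moves)
Reachable graph of Q (6 states):
  n0 = c.(c.0 + (0 + 0)) | (0 + 0 | 0 + (d.0 + (0 + 0))) → =c=> n1, =d=> n2
  n1 = (c.0 + (0 + 0)) | (0 + 0 | 0 + (d.0 + (0 + 0))) → =c=> n3, =d=> n4
  n2 = c.(c.0 + (0 + 0)) | 0 → =c=> n4
  n3 = 0 | (0 + 0 | 0 + (d.0 + (0 + 0))) → =d=> n5
  n4 = (c.0 + (0 + 0)) | 0 → =c=> n5
  n5 = 0 | 0 → (no moves)
Partition-refinement fixed point:
  B0 = {m0}
  B1 = {m2}
  B2 = {m4}
  B3 = {m5, n5}
  B4 = {m3, n4}
  B5 = {m1, n2}
  B6 = {n0}
  B7 = {n1}
  B8 = {n3}
m0 ∈ B0, n0 ∈ B6 → different blocks

not bisimilar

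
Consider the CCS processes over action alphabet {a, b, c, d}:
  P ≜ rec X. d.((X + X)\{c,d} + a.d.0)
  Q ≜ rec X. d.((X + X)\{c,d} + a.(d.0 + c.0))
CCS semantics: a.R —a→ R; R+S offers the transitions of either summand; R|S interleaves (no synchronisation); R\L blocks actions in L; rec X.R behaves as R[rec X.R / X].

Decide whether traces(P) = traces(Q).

trace-distinct — witness ⟨dac⟩

P's transition system — 4 states:
  m0 = rec X. d.((X + X)\{c,d} + a.d.0) has moves -d-> m1
  m1 = ((rec X. d.((X + X)\{c,d} + a.d.0)) + (rec X. d.((X + X)\{c,d} + a.d.0)))\{c,d} + a.d.0 has moves -a-> m2
  m2 = d.0 has moves -d-> m3
  m3 = 0 has moves ∅
Q's transition system — 4 states:
  n0 = rec X. d.((X + X)\{c,d} + a.(d.0 + c.0)) has moves -d-> n1
  n1 = ((rec X. d.((X + X)\{c,d} + a.(d.0 + c.0))) + (rec X. d.((X + X)\{c,d} + a.(d.0 + c.0))))\{c,d} + a.(d.0 + c.0) has moves -a-> n2
  n2 = d.0 + c.0 has moves -c-> n3, -d-> n3
  n3 = 0 has moves ∅
Run σ = ⟨dac⟩ on Q: start {n0}
  after d @ step 1: {n1}
  after a @ step 2: {n2}
  after c @ step 3: {n3}
  Q completes σ.
Run σ = ⟨dac⟩ on P: start {m0}
  after d @ step 1: {m1}
  after a @ step 2: {m2}
  after c @ step 3: ∅  — P cannot continue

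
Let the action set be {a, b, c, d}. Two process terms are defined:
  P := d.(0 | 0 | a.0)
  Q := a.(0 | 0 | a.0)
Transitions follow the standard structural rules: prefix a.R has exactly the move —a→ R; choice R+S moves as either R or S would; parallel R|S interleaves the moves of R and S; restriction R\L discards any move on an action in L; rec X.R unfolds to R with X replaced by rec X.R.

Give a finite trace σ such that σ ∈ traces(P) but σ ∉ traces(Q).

d

LTS(P): 3 reachable states
  s0 = d.(0 | 0 | a.0) ⊢ —d→ s1
  s1 = 0 | 0 | a.0 ⊢ —a→ s2
  s2 = 0 | 0 | 0 ⊢ ∅
LTS(Q): 3 reachable states
  t0 = a.(0 | 0 | a.0) ⊢ —a→ t1
  t1 = 0 | 0 | a.0 ⊢ —a→ t2
  t2 = 0 | 0 | 0 ⊢ ∅
Run σ = ⟨d⟩ on P: start {s0}
  step 1 (d): {s1}
  P completes σ.
Run σ = ⟨d⟩ on Q: start {t0}
  step 1 (d): ∅ (Q stuck)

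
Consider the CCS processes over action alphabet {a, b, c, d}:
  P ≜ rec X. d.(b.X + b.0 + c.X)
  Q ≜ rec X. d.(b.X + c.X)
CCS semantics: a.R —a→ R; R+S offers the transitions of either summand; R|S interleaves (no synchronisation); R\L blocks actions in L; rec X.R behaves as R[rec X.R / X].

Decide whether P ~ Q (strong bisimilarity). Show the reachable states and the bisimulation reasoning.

P ≁ Q

Reachable graph of P (3 states):
  s0 = rec X. d.(b.X + b.0 + c.X) :: =d=> s1
  s1 = b.(rec X. d.(b.X + b.0 + c.X)) + b.0 + c.(rec X. d.(b.X + b.0 + c.X)) :: =b=> s0, =b=> s2, =c=> s0
  s2 = 0 :: stopped
Reachable graph of Q (2 states):
  t0 = rec X. d.(b.X + c.X) :: =d=> t1
  t1 = b.(rec X. d.(b.X + c.X)) + c.(rec X. d.(b.X + c.X)) :: =b=> t0, =c=> t0
Partition-refinement fixed point:
  B0 = {s0}
  B1 = {s1}
  B2 = {s2}
  B3 = {t0}
  B4 = {t1}
s0 ∈ B0, t0 ∈ B3 → different blocks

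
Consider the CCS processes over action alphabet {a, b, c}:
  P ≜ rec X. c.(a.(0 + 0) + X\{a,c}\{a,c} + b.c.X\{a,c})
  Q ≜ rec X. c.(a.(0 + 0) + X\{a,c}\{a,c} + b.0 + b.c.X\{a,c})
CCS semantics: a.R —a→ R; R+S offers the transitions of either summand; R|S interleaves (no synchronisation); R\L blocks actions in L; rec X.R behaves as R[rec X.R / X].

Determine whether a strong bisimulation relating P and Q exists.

Reachable graph of P (5 states):
  s0 = rec X. c.(a.(0 + 0) + X\{a,c}\{a,c} + b.c.X\{a,c}) | --c--▸ s1
  s1 = a.(0 + 0) + (rec X. c.(a.(0 + 0) + X\{a,c}\{a,c} + b.c.X\{a,c}))\{a,c}\{a,c} + b.c.(rec X. c.(a.(0 + 0) + X\{a,c}\{a,c} + b.c.X\{a,c}))\{a,c} | --a--▸ s2, --b--▸ s3
  s2 = 0 + 0 | (no moves)
  s3 = c.(rec X. c.(a.(0 + 0) + X\{a,c}\{a,c} + b.c.X\{a,c}))\{a,c} | --c--▸ s4
  s4 = (rec X. c.(a.(0 + 0) + X\{a,c}\{a,c} + b.c.X\{a,c}))\{a,c} | (no moves)
Reachable graph of Q (6 states):
  t0 = rec X. c.(a.(0 + 0) + X\{a,c}\{a,c} + b.0 + b.c.X\{a,c}) | --c--▸ t1
  t1 = a.(0 + 0) + (rec X. c.(a.(0 + 0) + X\{a,c}\{a,c} + b.0 + b.c.X\{a,c}))\{a,c}\{a,c} + b.0 + b.c.(rec X. c.(a.(0 + 0) + X\{a,c}\{a,c} + b.0 + b.c.X\{a,c}))\{a,c} | --a--▸ t2, --b--▸ t3, --b--▸ t4
  t2 = 0 + 0 | (no moves)
  t3 = 0 | (no moves)
  t4 = c.(rec X. c.(a.(0 + 0) + X\{a,c}\{a,c} + b.0 + b.c.X\{a,c}))\{a,c} | --c--▸ t5
  t5 = (rec X. c.(a.(0 + 0) + X\{a,c}\{a,c} + b.0 + b.c.X\{a,c}))\{a,c} | (no moves)
Bisimilarity quotient blocks:
  B0 = {s0}
  B1 = {s1}
  B2 = {s2, s4, t2, t3, t5}
  B3 = {s3, t4}
  B4 = {t0}
  B5 = {t1}
s0 ∈ B0, t0 ∈ B4 → different blocks

P ≁ Q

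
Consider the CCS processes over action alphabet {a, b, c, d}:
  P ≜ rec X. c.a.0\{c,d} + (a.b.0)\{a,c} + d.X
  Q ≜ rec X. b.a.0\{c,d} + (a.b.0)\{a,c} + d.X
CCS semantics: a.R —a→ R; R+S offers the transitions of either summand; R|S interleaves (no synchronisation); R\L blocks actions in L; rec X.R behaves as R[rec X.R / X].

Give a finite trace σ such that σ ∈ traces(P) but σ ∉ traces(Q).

c

P's transition system — 3 states:
  s0 = rec X. c.a.0\{c,d} + (a.b.0)\{a,c} + d.X :: -c-> s1, -d-> s0
  s1 = a.0\{c,d} :: -a-> s2
  s2 = 0\{c,d} :: ∅
Q's transition system — 3 states:
  t0 = rec X. b.a.0\{c,d} + (a.b.0)\{a,c} + d.X :: -b-> t1, -d-> t0
  t1 = a.0\{c,d} :: -a-> t2
  t2 = 0\{c,d} :: ∅
Executing c from P (initial set {s0}):
  [1] c ⇒ {s1}
  — P admits the full trace.
Executing c from Q (initial set {t0}):
  [1] c ⇒ no successor for Q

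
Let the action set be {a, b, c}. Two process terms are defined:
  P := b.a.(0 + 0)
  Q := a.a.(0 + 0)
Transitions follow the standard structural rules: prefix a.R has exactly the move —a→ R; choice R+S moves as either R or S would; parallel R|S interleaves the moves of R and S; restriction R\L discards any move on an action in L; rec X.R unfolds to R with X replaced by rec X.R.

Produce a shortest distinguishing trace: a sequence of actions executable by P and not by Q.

P's transition system — 3 states:
  u0 = b.a.(0 + 0) :: --b--▸ u1
  u1 = a.(0 + 0) :: --a--▸ u2
  u2 = 0 + 0 :: (no moves)
Q's transition system — 3 states:
  v0 = a.a.(0 + 0) :: --a--▸ v1
  v1 = a.(0 + 0) :: --a--▸ v2
  v2 = 0 + 0 :: (no moves)
Executing b from P (initial set {u0}):
  after b @ step 1: {u1}
  ✓ P
Executing b from Q (initial set {v0}):
  after b @ step 1: ∅ (Q stuck)

b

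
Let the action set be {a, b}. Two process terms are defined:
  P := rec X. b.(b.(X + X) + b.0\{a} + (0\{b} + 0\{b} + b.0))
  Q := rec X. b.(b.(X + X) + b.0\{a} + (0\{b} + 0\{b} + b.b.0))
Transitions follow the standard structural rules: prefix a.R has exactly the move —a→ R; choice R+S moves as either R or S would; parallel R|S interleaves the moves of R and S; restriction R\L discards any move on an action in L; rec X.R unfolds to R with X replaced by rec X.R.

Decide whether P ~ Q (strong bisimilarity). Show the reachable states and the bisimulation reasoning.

P's transition system — 5 states:
  p0 = rec X. b.(b.(X + X) + b.0\{a} + (0\{b} + 0\{b} + b.0)) :: ··b··> p1
  p1 = b.((rec X. b.(b.(X + X) + b.0\{a} + (0\{b} + 0\{b} + b.0))) + (rec X. b.(b.(X + X) + b.0\{a} + (0\{b} + 0\{b} + b.0)))) + b.0\{a} + (0\{b} + 0\{b} + b.0) :: ··b··> p2, ··b··> p3, ··b··> p4
  p2 = (rec X. b.(b.(X + X) + b.0\{a} + (0\{b} + 0\{b} + b.0))) + (rec X. b.(b.(X + X) + b.0\{a} + (0\{b} + 0\{b} + b.0))) :: ··b··> p1
  p3 = 0 :: ∅
  p4 = 0\{a} :: ∅
Q's transition system — 6 states:
  q0 = rec X. b.(b.(X + X) + b.0\{a} + (0\{b} + 0\{b} + b.b.0)) :: ··b··> q1
  q1 = b.((rec X. b.(b.(X + X) + b.0\{a} + (0\{b} + 0\{b} + b.b.0))) + (rec X. b.(b.(X + X) + b.0\{a} + (0\{b} + 0\{b} + b.b.0)))) + b.0\{a} + (0\{b} + 0\{b} + b.b.0) :: ··b··> q2, ··b··> q3, ··b··> q4
  q2 = (rec X. b.(b.(X + X) + b.0\{a} + (0\{b} + 0\{b} + b.b.0))) + (rec X. b.(b.(X + X) + b.0\{a} + (0\{b} + 0\{b} + b.b.0))) :: ··b··> q1
  q3 = 0\{a} :: ∅
  q4 = b.0 :: ··b··> q5
  q5 = 0 :: ∅
Partition-refinement fixed point:
  B0 = {p0, p2}
  B1 = {p1}
  B2 = {p3, p4, q3, q5}
  B3 = {q0, q2}
  B4 = {q1}
  B5 = {q4}
p0 ∈ B0, q0 ∈ B3 → different blocks

NO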